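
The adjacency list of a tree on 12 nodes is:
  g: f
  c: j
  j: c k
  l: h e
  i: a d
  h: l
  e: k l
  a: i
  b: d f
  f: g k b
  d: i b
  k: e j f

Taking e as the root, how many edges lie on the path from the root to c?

Path from e to c: e → k → j → c, which has 3 edges.

3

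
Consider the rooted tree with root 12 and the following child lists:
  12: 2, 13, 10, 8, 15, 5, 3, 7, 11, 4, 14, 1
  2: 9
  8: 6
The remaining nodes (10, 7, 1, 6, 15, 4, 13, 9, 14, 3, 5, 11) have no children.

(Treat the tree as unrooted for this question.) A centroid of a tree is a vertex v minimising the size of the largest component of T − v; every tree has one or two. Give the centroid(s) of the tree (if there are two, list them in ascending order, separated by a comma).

12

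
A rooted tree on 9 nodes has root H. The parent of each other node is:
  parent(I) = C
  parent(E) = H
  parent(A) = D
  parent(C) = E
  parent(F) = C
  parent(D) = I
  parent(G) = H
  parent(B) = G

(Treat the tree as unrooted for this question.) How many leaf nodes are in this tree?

Degree-1 nodes: A, B, F — 3 of them.

3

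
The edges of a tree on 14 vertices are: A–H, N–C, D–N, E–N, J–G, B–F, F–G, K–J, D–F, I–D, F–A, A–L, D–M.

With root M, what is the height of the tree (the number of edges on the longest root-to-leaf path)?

5

A deepest node is K, reached by M–D–F–G–J–K.
That path has 5 edges, so the height is 5.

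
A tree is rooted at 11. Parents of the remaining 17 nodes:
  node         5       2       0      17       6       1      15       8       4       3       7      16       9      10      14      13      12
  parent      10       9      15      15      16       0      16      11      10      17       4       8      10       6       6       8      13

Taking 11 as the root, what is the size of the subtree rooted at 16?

16's subtree: {16, 6, 15, 10, 14, 0, 17, 4, 9, 5, 1, 3, 7, 2}, size 14.

14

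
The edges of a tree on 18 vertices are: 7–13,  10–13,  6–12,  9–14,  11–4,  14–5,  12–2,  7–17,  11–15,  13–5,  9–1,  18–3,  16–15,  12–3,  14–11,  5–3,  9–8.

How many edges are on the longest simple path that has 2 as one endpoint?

7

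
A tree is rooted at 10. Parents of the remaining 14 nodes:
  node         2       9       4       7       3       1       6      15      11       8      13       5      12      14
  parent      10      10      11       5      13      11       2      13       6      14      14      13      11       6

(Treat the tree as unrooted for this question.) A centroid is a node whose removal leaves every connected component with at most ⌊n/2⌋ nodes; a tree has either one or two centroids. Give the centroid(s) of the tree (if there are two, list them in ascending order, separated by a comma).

6

Removing 6 splits the tree into components of sizes 7, 4, 3; the largest is 7 ≤ ⌊15/2⌋ = 7.
No neighbour of 6 does as well, so 6 is the unique centroid.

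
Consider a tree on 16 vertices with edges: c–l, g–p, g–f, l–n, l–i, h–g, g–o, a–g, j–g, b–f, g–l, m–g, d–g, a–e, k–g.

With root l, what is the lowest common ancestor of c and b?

c's ancestor chain is c, l and b's is b, f, g, l; they first meet at l.

l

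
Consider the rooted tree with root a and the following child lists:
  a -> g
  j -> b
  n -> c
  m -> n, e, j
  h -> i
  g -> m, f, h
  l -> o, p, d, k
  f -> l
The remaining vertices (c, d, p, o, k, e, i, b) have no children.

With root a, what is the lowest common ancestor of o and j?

g

o's ancestor chain is o, l, f, g, a and j's is j, m, g, a; they first meet at g.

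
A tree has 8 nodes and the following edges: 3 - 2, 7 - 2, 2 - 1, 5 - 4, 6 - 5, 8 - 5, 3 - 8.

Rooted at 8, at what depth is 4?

Climbing from 4 to the root: 4–5–8. That's 2 steps.

2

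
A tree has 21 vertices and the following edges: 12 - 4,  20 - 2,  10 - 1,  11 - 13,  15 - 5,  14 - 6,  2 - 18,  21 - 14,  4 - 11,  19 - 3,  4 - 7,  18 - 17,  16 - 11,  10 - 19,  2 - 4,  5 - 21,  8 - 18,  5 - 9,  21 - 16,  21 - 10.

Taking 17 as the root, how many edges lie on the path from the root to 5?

7

Climbing from 5 to the root: 5–21–16–11–4–2–18–17. That's 7 steps.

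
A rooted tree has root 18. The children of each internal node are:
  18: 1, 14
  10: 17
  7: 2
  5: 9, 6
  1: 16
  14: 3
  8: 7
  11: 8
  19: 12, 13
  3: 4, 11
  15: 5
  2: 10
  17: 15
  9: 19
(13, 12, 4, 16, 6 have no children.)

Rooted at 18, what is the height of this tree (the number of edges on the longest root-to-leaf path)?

13

The longest root-to-leaf path is 18 – 14 – 3 – 11 – 8 – 7 – 2 – 10 – 17 – 15 – 5 – 9 – 19 – 12 (13 edges).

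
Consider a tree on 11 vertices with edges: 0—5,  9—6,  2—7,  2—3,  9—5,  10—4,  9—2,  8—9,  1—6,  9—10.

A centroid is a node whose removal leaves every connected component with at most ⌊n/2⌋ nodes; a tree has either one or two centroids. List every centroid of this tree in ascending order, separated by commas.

9

Removing 9 splits the tree into components of sizes 3, 2, 2, 2, 1; the largest is 3 ≤ ⌊11/2⌋ = 5.
Every other node leaves some component of size > 5, so the centroid is unique.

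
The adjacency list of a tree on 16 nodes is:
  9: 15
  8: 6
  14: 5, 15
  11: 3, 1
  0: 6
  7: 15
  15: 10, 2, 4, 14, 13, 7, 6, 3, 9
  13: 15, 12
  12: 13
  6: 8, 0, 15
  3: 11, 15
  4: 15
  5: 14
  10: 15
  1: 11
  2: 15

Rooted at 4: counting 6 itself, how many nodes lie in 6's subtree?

3

6's subtree: {6, 0, 8}, size 3.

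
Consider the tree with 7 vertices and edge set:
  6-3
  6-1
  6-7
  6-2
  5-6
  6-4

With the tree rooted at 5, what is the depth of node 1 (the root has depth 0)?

5 → 6 → 1 — 2 edges.

2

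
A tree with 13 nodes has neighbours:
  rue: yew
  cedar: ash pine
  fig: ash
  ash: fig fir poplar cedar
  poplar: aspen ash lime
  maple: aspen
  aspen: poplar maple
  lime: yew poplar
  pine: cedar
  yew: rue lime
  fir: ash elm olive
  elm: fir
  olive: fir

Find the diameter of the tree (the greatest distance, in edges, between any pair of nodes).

Starting from rue, a farthest node is olive at distance 6.
One longest path: rue - yew - lime - poplar - ash - fir - olive.
So the diameter is 6.

6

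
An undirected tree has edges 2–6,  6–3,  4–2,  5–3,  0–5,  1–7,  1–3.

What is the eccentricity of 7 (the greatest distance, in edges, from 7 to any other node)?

Distances from 7 peak at 5, attained at 4.
7 – 1 – 3 – 6 – 2 – 4

5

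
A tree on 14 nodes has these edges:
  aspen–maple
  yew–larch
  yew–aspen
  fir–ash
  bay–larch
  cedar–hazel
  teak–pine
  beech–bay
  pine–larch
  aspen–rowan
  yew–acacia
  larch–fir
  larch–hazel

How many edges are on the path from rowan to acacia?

3

Walking from rowan: rowan–aspen–yew–acacia. Length 3.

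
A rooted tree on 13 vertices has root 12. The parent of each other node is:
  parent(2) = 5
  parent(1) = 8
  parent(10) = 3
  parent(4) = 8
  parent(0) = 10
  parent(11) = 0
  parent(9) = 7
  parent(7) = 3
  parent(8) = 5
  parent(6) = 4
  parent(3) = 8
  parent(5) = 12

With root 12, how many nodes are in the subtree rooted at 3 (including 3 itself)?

6

3's subtree: {3, 10, 7, 0, 9, 11}, size 6.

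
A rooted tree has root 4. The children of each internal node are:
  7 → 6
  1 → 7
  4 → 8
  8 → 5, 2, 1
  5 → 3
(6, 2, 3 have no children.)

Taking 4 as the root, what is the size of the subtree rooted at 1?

3

Descendants of 1 (including itself): 1, 7, 6. That's 3.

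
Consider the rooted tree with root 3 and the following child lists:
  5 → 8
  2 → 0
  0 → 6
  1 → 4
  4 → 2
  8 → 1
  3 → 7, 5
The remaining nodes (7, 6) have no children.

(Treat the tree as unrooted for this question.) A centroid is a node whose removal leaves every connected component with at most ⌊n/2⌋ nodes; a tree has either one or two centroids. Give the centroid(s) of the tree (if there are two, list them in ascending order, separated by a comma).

1

If 1 is removed the pieces have sizes 4, 4, all ≤ ⌊9/2⌋ = 4.
Every other node leaves some component of size > 4, so the centroid is unique.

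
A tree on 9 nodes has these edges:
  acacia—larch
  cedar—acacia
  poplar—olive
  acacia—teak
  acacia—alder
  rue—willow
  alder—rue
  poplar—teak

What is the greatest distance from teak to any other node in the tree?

A farthest node from teak is willow.
The path teak-acacia-alder-rue-willow has 4 edges.

4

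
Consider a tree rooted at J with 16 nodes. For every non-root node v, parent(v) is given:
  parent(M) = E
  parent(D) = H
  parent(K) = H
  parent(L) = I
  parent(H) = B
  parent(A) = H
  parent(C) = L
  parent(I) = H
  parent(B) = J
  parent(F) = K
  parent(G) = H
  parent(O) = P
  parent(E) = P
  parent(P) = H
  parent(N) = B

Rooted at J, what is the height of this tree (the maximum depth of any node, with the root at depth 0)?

5

A deepest node is M, reached by J-B-H-P-E-M.
That path has 5 edges, so the height is 5.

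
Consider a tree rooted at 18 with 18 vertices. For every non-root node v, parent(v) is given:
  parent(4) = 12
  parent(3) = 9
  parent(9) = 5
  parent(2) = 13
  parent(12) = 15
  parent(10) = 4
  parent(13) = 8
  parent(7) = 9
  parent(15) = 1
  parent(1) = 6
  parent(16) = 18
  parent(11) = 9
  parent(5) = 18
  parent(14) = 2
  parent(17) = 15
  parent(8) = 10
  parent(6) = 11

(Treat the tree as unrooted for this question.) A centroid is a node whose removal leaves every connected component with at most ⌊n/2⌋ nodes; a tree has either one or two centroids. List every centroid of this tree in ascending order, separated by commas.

1, 15

Delete 1: the remaining components have sizes 9, 8. Max 9 ≤ 9, so 1 is a centroid.
Its neighbour 15 also leaves a largest component of size 9, so both are centroids.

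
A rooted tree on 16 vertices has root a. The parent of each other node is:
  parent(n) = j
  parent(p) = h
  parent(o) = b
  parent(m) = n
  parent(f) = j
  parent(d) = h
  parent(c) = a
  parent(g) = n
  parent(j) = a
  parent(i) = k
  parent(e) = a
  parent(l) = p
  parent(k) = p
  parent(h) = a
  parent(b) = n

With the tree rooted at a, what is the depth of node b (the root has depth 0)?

a – j – n – b — 3 edges.

3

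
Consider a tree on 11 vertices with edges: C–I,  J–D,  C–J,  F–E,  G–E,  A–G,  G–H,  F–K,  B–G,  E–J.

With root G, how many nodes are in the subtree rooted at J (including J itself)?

Descendants of J (including itself): J, D, C, I. That's 4.

4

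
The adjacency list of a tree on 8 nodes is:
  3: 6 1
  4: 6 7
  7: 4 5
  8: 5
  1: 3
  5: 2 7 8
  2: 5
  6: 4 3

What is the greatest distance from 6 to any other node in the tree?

4

The node farthest from 6 is 2 (8 also at distance 4), via 6-4-7-5-2 — 4 edges.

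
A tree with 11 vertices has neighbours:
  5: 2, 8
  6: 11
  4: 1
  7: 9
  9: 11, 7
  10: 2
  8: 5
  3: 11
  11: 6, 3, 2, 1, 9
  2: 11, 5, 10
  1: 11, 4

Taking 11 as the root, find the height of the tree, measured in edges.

3

The longest root-to-leaf path is 11 – 2 – 5 – 8 (3 edges).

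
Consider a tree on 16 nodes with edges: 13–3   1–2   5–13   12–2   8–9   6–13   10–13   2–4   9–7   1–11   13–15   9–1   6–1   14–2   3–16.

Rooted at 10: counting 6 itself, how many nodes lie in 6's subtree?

10

Descendants of 6 (including itself): 6, 1, 9, 2, 11, 8, 7, 12, 14, 4. That's 10.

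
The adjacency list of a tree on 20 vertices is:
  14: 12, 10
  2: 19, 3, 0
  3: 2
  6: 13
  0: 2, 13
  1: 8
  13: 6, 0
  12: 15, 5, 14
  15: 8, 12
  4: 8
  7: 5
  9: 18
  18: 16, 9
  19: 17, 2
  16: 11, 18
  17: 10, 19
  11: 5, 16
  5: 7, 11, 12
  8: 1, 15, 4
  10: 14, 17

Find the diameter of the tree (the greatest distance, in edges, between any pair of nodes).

13

BFS from 6 reaches 9 last, at distance 13; BFS from 9 confirms no node is farther.
Path: 6-13-0-2-19-17-10-14-12-5-11-16-18-9.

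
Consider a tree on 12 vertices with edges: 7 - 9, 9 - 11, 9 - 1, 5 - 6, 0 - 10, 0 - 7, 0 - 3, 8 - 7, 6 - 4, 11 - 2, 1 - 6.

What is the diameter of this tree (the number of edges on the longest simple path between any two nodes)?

BFS from 5 reaches 10 last, at distance 6; BFS from 10 confirms no node is farther.
Path: 5 - 6 - 1 - 9 - 7 - 0 - 10.

6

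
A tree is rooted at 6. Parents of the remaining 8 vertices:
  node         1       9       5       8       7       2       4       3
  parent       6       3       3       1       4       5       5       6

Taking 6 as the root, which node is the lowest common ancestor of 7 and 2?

Ancestors of 7 (toward the root): 7, 4, 5, 3, 6.
Ancestors of 2: 2, 5, 3, 6.
The deepest node appearing in both lists is 5.

5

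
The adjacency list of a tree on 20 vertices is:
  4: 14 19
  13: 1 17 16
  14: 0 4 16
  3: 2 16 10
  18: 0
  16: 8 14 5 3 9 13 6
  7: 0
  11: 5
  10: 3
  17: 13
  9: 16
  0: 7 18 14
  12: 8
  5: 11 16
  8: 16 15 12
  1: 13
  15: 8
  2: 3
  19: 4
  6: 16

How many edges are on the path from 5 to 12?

Walking from 5: 5–16–8–12. Length 3.

3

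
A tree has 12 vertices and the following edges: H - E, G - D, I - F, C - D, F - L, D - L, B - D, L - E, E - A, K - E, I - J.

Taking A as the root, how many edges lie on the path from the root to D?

3

Climbing from D to the root: D–L–E–A. That's 3 steps.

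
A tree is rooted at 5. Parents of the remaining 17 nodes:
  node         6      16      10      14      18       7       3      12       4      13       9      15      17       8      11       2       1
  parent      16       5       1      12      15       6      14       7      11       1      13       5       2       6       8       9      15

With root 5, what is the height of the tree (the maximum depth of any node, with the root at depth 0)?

6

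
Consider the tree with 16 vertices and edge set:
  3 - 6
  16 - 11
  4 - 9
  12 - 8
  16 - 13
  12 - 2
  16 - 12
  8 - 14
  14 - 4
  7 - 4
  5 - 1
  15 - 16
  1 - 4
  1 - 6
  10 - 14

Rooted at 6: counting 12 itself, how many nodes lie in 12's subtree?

6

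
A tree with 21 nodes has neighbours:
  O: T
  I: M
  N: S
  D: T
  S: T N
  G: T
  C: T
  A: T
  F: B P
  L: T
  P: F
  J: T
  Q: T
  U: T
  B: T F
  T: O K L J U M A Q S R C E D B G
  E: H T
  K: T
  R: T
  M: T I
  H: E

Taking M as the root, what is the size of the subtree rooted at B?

3

B's subtree: {B, F, P}, size 3.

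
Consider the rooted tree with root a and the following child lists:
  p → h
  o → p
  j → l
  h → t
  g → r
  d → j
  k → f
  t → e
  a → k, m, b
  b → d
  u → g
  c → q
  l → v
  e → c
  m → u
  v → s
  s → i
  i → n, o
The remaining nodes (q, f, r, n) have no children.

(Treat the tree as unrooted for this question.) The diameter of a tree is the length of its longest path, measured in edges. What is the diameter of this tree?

Starting from q, a farthest node is r at distance 18.
One longest path: q–c–e–t–h–p–o–i–s–v–l–j–d–b–a–m–u–g–r.
So the diameter is 18.

18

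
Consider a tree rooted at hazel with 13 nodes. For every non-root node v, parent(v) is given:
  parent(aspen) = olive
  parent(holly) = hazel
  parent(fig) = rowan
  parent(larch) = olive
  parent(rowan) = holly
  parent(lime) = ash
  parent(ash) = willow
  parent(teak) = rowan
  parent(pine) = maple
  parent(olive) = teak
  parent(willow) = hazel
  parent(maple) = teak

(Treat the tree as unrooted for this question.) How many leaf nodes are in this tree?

5

Exactly 5 nodes have a single neighbour: aspen, fig, larch, lime, pine.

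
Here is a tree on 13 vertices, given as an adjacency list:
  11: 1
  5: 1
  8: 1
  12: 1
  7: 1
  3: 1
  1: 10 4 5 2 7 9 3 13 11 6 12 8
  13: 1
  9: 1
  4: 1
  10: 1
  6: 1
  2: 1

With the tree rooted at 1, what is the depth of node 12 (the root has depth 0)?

1

1–12 — 1 edges.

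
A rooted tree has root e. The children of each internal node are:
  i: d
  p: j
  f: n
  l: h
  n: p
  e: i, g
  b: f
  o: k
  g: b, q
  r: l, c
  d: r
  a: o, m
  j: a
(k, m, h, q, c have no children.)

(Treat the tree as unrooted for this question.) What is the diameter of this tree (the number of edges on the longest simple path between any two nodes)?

14

Starting from k, a farthest node is h at distance 14.
One longest path: k - o - a - j - p - n - f - b - g - e - i - d - r - l - h.
So the diameter is 14.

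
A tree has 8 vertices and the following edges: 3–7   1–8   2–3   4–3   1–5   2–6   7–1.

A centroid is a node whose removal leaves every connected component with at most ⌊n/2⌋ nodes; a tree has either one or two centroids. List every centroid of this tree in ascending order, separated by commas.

Delete 7: the remaining components have sizes 4, 3. Max 4 ≤ 4, so 7 is a centroid.
3 is adjacent to 7 and is also a centroid (the largest component after removing it is likewise 4).

3, 7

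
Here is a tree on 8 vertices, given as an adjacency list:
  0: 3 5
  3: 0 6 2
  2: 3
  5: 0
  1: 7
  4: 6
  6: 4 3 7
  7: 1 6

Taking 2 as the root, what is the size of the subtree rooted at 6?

4

6's subtree: {6, 4, 7, 1}, size 4.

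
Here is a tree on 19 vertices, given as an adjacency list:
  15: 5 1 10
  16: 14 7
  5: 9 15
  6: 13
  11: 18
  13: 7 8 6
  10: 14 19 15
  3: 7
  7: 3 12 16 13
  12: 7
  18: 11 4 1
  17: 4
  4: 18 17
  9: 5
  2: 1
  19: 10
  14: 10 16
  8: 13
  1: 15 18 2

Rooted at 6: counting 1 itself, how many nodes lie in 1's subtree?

The subtree rooted at 1 contains: 1, 2, 18, 4, 11, 17 — 6 nodes.

6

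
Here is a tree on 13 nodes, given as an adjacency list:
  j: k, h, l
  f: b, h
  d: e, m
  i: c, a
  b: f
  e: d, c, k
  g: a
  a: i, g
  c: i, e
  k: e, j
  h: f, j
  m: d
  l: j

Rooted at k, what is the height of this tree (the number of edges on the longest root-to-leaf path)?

The longest root-to-leaf path is k-e-c-i-a-g (5 edges).

5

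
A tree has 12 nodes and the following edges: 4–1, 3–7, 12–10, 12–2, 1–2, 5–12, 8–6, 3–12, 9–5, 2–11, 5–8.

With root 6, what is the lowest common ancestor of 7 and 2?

12

7's ancestor chain is 7, 3, 12, 5, 8, 6 and 2's is 2, 12, 5, 8, 6; they first meet at 12.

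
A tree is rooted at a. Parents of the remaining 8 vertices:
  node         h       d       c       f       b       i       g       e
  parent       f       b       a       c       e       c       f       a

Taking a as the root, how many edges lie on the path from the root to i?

2

Climbing from i to the root: i – c – a. That's 2 steps.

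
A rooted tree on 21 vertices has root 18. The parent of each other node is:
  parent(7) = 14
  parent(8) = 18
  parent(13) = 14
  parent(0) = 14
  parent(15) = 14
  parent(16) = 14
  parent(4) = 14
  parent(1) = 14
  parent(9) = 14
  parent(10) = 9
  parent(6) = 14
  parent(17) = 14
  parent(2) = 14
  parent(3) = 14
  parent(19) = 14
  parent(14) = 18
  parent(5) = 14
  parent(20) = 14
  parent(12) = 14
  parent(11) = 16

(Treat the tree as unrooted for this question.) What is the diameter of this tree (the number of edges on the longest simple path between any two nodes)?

4

Starting from 11, a farthest node is 8 at distance 4.
One longest path: 11–16–14–18–8.
So the diameter is 4.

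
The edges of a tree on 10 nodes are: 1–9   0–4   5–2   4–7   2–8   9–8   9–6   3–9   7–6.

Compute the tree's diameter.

7

BFS from 0 reaches 5 last, at distance 7; BFS from 5 confirms no node is farther.
Path: 0 - 4 - 7 - 6 - 9 - 8 - 2 - 5.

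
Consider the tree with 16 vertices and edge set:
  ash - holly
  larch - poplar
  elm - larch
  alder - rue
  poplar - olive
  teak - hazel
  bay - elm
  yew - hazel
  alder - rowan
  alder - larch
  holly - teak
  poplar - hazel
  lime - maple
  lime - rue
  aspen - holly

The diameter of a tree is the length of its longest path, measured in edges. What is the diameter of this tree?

9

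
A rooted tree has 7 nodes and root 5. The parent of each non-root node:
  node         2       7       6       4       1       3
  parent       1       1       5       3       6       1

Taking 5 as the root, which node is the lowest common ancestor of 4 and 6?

Ancestors of 4 (toward the root): 4, 3, 1, 6, 5.
Ancestors of 6: 6, 5.
The deepest node appearing in both lists is 6.

6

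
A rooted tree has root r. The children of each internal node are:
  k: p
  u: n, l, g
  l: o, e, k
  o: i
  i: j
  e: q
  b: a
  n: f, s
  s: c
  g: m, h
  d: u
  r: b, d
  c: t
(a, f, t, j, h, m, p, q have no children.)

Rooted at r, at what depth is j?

6

Climbing from j to the root: j – i – o – l – u – d – r. That's 6 steps.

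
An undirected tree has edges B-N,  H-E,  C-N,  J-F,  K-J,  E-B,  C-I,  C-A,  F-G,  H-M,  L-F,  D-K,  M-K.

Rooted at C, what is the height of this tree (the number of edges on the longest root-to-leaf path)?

The longest root-to-leaf path is C–N–B–E–H–M–K–J–F–L (9 edges).

9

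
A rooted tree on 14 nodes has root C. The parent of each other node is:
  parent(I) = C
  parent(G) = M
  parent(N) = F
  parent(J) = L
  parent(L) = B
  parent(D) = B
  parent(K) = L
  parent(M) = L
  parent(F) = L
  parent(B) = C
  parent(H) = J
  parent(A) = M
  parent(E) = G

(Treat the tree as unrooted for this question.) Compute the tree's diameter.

6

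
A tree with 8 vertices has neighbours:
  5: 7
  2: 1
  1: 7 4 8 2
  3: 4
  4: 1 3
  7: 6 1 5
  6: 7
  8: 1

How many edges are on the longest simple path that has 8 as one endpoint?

A farthest node from 8 is 5 (6, 3 also at distance 3).
The path 8–1–7–5 has 3 edges.

3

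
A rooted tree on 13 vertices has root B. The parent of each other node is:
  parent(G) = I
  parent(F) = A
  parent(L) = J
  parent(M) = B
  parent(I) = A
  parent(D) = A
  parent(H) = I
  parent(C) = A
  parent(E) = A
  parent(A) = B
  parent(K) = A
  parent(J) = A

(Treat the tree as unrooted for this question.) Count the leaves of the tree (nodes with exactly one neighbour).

The leaves are C, D, E, F, G, H, K, L, M.
That is 9 leaves.

9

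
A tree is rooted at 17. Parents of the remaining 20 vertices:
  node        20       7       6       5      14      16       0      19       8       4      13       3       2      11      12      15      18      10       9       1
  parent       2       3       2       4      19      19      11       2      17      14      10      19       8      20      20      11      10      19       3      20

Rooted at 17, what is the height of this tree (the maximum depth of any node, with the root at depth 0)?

6

A deepest node is 5, reached by 17-8-2-19-14-4-5.
That path has 6 edges, so the height is 6.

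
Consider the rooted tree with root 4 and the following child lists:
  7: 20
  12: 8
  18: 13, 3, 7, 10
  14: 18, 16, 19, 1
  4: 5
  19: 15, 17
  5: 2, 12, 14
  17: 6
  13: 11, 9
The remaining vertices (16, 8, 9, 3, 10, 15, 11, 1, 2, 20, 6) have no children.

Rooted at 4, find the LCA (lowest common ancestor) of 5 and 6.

5

Ancestors of 5 (toward the root): 5, 4.
Ancestors of 6: 6, 17, 19, 14, 5, 4.
The deepest node appearing in both lists is 5.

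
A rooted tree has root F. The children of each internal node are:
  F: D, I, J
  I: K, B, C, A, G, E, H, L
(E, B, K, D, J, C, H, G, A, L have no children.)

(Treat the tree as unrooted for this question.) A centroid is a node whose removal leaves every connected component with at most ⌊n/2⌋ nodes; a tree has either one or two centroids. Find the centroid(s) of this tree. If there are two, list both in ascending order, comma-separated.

I

Delete I: the remaining components have sizes 3, 1, 1, 1, 1, 1, 1, 1, 1. Max 3 ≤ 6, so I is a centroid.
Every other node leaves some component of size > 6, so the centroid is unique.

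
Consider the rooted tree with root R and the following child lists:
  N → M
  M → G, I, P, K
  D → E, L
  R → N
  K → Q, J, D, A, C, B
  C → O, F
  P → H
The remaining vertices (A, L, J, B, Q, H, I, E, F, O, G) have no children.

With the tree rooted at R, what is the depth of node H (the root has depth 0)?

4

Climbing from H to the root: H–P–M–N–R. That's 4 steps.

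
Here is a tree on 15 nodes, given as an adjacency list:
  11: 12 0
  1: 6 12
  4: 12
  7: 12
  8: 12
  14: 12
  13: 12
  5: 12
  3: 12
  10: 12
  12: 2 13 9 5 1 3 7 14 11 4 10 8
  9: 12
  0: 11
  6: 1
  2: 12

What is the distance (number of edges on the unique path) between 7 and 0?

3

Walking from 7: 7–12–11–0. Length 3.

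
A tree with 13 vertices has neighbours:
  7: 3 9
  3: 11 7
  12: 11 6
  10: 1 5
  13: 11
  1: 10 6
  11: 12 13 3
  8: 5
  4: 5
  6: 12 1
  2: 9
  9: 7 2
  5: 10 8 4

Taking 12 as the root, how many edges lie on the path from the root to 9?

Climbing from 9 to the root: 9 → 7 → 3 → 11 → 12. That's 4 steps.

4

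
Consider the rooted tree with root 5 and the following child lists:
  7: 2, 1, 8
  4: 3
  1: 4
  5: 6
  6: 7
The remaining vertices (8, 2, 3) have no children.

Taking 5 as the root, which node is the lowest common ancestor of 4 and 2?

4's ancestor chain is 4, 1, 7, 6, 5 and 2's is 2, 7, 6, 5; they first meet at 7.

7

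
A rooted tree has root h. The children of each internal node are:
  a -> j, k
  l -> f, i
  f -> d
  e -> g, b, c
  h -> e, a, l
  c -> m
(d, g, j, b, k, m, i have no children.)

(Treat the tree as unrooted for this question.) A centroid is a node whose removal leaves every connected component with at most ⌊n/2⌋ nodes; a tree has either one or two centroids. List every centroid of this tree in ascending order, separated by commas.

h

Removing h splits the tree into components of sizes 5, 4, 3; the largest is 5 ≤ ⌊13/2⌋ = 6.
No neighbour of h does as well, so h is the unique centroid.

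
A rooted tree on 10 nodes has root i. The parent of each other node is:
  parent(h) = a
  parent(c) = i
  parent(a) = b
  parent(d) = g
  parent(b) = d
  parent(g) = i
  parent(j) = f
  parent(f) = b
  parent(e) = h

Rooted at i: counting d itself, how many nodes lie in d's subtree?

The subtree rooted at d contains: d, b, f, a, j, h, e — 7 nodes.

7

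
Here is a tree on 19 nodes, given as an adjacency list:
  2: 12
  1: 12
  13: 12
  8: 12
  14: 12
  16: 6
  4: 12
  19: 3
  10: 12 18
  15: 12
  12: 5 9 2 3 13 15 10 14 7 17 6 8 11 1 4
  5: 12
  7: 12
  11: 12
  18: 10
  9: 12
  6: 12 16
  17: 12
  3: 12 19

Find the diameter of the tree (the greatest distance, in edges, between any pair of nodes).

BFS from 19 reaches 16 last, at distance 4; BFS from 16 confirms no node is farther.
Path: 19 - 3 - 12 - 6 - 16.

4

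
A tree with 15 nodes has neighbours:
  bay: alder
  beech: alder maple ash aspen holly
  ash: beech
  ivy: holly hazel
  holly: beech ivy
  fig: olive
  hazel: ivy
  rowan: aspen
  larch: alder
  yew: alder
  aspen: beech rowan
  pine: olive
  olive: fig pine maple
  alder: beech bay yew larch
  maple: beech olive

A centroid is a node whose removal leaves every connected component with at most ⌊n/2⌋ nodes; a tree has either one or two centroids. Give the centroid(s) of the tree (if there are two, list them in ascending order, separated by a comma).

beech

Removing beech splits the tree into components of sizes 4, 4, 3, 2, 1; the largest is 4 ≤ ⌊15/2⌋ = 7.
Every other node leaves some component of size > 7, so the centroid is unique.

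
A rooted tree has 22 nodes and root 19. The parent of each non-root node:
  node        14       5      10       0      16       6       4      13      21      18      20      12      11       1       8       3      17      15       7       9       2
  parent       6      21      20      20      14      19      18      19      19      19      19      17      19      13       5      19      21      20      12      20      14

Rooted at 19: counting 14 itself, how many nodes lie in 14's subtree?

The subtree rooted at 14 contains: 14, 2, 16 — 3 nodes.

3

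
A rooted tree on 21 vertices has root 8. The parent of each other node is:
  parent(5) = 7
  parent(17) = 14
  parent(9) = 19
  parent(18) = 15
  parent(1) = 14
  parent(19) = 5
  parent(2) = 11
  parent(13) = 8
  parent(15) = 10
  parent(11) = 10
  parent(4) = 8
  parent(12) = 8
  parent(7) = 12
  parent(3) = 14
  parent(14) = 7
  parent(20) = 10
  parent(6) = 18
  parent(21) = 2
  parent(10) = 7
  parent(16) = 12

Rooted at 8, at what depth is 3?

8 – 12 – 7 – 14 – 3 — 4 edges.

4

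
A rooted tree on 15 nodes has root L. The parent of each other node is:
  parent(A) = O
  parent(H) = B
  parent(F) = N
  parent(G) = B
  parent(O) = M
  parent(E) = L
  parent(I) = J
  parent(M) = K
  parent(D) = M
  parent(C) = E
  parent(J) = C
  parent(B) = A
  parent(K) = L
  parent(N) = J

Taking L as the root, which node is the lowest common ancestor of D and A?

D's ancestor chain is D, M, K, L and A's is A, O, M, K, L; they first meet at M.

M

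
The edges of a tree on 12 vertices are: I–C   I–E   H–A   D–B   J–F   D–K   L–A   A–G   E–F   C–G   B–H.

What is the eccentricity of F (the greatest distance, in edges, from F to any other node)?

A farthest node from F is K.
The path F – E – I – C – G – A – H – B – D – K has 9 edges.

9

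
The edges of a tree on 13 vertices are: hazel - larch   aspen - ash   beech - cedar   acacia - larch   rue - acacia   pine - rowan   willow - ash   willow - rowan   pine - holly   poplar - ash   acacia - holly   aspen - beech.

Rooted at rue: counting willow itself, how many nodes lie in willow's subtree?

6

The subtree rooted at willow contains: willow, ash, poplar, aspen, beech, cedar — 6 nodes.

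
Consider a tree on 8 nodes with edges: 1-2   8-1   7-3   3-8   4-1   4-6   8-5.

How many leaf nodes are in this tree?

4

Exactly 4 nodes have a single neighbour: 2, 5, 6, 7.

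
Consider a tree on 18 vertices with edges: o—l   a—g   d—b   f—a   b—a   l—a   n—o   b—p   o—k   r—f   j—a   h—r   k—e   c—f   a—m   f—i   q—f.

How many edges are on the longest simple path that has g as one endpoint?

The node farthest from g is e, via g–a–l–o–k–e — 5 edges.

5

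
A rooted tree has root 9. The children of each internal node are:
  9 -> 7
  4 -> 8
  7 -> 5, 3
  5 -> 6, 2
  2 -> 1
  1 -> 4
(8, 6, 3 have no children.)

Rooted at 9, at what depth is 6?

3

9 – 7 – 5 – 6 — 3 edges.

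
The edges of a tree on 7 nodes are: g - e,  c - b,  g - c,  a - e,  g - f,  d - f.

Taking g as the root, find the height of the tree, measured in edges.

2

A deepest node is d, reached by g → f → d.
That path has 2 edges, so the height is 2.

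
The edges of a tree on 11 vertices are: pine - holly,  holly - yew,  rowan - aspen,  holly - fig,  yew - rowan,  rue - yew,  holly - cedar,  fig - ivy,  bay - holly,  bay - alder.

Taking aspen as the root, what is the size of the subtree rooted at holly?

Descendants of holly (including itself): holly, fig, bay, pine, cedar, ivy, alder. That's 7.

7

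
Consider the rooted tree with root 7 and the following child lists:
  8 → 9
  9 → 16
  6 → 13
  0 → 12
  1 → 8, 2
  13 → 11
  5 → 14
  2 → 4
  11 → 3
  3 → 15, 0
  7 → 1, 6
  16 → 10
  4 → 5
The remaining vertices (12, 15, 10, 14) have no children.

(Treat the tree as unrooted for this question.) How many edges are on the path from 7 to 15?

The path is 7 - 6 - 13 - 11 - 3 - 15, which has 5 edges.

5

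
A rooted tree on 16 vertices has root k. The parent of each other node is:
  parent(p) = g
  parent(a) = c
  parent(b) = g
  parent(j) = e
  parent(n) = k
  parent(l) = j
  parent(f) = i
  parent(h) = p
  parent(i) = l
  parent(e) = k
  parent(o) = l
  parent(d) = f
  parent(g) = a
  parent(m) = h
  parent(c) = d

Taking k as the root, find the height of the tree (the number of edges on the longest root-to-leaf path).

A deepest node is m, reached by k – e – j – l – i – f – d – c – a – g – p – h – m.
That path has 12 edges, so the height is 12.

12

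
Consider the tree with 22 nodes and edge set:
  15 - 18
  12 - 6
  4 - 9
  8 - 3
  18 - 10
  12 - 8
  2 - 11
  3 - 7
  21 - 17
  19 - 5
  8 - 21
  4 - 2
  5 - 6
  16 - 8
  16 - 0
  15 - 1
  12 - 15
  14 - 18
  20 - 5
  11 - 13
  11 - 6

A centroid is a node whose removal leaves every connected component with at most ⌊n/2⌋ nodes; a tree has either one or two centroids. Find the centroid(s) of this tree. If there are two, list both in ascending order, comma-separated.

If 12 is removed the pieces have sizes 9, 7, 5, all ≤ ⌊22/2⌋ = 11.
No neighbour of 12 does as well, so 12 is the unique centroid.

12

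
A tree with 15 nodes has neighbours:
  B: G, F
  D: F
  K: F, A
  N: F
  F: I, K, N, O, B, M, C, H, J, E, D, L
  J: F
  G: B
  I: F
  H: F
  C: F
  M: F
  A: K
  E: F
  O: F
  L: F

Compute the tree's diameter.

4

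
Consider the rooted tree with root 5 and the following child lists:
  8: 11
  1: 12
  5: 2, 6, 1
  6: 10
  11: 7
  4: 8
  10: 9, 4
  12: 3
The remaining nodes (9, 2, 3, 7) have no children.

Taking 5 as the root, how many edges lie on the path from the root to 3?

3

Climbing from 3 to the root: 3 → 12 → 1 → 5. That's 3 steps.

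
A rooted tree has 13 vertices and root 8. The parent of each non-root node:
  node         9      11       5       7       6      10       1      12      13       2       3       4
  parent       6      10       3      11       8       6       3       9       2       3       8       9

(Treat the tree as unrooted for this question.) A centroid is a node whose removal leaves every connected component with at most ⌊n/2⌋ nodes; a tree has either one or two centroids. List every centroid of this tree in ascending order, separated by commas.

6

Removing 6 splits the tree into components of sizes 6, 3, 3; the largest is 6 ≤ ⌊13/2⌋ = 6.
No neighbour of 6 does as well, so 6 is the unique centroid.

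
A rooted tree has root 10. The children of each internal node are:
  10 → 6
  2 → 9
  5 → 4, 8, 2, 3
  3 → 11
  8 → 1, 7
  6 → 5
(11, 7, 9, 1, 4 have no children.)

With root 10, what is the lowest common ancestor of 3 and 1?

5

3's ancestor chain is 3, 5, 6, 10 and 1's is 1, 8, 5, 6, 10; they first meet at 5.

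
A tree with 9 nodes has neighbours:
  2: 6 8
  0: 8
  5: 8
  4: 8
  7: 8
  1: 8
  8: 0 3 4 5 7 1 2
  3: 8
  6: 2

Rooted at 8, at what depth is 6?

2

Path from 8 to 6: 8 – 2 – 6, which has 2 edges.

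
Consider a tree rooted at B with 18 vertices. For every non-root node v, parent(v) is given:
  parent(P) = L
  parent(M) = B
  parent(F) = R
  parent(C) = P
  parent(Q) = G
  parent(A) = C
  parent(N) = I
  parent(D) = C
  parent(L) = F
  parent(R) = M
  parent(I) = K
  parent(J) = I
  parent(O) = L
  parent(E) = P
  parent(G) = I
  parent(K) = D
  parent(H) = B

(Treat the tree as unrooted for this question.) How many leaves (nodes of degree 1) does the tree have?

The leaves are A, E, H, J, N, O, Q.
That is 7 leaves.

7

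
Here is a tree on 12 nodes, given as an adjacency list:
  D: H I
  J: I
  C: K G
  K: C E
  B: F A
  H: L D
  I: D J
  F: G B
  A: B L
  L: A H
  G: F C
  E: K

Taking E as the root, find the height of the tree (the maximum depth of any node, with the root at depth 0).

A deepest node is J, reached by E–K–C–G–F–B–A–L–H–D–I–J.
That path has 11 edges, so the height is 11.

11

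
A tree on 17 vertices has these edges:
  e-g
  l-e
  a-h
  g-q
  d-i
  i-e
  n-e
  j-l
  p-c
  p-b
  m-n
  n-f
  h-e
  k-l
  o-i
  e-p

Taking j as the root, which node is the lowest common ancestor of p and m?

e

Ancestors of p (toward the root): p, e, l, j.
Ancestors of m: m, n, e, l, j.
The deepest node appearing in both lists is e.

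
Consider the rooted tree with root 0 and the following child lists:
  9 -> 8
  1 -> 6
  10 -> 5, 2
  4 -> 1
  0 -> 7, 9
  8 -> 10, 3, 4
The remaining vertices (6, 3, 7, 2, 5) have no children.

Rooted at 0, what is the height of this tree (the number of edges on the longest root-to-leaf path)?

A deepest node is 6, reached by 0 – 9 – 8 – 4 – 1 – 6.
That path has 5 edges, so the height is 5.

5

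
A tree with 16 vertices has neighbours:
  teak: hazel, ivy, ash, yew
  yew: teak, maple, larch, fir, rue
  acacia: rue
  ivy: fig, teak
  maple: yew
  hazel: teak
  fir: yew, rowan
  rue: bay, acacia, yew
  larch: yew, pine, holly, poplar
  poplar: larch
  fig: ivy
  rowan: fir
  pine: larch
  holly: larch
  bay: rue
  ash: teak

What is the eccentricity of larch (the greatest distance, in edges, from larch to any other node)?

4

Distances from larch peak at 4, attained at fig.
larch-yew-teak-ivy-fig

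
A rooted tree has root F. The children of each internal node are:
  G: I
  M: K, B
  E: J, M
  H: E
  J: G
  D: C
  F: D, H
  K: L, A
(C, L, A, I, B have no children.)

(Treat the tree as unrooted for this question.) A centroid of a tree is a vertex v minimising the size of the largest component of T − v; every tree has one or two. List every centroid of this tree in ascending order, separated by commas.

Removing E splits the tree into components of sizes 5, 4, 3; the largest is 5 ≤ ⌊13/2⌋ = 6.
Every other node leaves some component of size > 6, so the centroid is unique.

E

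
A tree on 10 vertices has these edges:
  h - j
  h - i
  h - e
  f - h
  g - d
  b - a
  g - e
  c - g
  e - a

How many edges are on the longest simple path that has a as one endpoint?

3

The node farthest from a is f (d, i, c, j also at distance 3), via a-e-h-f — 3 edges.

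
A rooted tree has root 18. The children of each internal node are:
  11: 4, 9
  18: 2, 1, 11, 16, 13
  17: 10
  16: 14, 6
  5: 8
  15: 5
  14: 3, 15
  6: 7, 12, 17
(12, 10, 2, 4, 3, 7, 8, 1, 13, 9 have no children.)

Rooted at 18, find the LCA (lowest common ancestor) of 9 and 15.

Path 9→root: 9 11 18; path 15→root: 15 14 16 18.
First common node: 18.

18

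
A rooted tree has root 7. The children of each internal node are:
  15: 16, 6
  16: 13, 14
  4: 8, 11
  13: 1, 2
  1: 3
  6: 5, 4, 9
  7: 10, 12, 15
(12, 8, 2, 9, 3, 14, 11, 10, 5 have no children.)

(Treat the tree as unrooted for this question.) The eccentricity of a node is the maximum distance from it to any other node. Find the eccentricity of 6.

The node farthest from 6 is 3, via 6-15-16-13-1-3 — 5 edges.

5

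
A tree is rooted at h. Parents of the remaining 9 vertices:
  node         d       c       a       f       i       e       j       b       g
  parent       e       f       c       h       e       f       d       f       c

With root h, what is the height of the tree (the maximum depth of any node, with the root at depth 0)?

4

The longest root-to-leaf path is h-f-e-d-j (4 edges).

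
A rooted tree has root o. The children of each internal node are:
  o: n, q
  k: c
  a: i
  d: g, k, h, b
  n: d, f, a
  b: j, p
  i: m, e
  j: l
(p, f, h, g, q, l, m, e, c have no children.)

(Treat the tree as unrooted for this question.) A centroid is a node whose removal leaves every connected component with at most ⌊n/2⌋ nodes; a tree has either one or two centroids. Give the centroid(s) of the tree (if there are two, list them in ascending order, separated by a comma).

d

Delete d: the remaining components have sizes 8, 4, 2, 1, 1. Max 8 ≤ 8, so d is a centroid.
Every other node leaves some component of size > 8, so the centroid is unique.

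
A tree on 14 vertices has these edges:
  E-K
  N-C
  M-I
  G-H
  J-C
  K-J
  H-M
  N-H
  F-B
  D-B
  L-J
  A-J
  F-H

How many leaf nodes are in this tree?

Degree-1 nodes: A, D, E, G, I, L — 6 of them.

6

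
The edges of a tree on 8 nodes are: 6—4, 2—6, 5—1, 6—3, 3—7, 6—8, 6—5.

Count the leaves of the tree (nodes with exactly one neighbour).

The leaves are 1, 2, 4, 7, 8.
That is 5 leaves.

5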